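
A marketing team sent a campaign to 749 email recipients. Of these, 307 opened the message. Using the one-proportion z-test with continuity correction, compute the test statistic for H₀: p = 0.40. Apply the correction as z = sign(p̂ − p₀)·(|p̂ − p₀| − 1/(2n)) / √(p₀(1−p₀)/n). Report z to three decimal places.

z = 0.515

The sample proportion is 307/749 = 0.40988. p̂ − p₀ = 0.009880.
Continuity correction 1/(2n) = 1/1498 = 0.000668.
Corrected numerator: |0.009880| − 0.000668 = 0.009212.
SE₀ = √(0.40·0.60/749) = 0.017900.
z = (+)0.009212/0.017900 = 0.515.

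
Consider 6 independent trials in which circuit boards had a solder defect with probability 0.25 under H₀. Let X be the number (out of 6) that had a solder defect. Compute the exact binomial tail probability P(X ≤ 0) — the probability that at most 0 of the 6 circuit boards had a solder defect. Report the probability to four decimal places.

X ~ Binomial(n=6, p=0.25).
P(X ≤ 0) = C(6,0)·0.25^0·0.75^6.
= 0.177979 = 0.1780.

P = 0.1780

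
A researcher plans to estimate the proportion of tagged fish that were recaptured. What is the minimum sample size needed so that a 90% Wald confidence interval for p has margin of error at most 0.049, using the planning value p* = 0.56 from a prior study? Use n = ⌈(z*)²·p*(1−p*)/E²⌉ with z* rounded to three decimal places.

n = 278

The 90% critical value is z* = 1.645.
p*(1−p*) = 0.56·0.44 = 0.2464.
(z*)²·p*(1−p*)/E² = 2.706025·0.2464/0.002401 = 277.703.
Rounding up, n = 278.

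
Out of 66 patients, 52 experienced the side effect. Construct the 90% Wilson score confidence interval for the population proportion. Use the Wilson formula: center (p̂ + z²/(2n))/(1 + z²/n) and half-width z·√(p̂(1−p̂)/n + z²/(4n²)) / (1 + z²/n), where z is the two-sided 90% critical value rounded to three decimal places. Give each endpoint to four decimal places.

(0.6946, 0.8585)

p̂ = 52/66 = 0.78788; z = 1.645, so z² = 2.706025.
1 + z²/n = 1.041000.
Adjusted center: (0.78788 + z²/(2n))/1.041000 = 0.77654.
Radicand: p̂(1−p̂)/n + z²/(4n²) = 0.002532209 + 0.000155304 = 0.002687513.
Half-width = 1.645·√0.002687513/1.041000 = 0.08192.
Interval: 0.77654 ± 0.08192 → (0.6946, 0.8585).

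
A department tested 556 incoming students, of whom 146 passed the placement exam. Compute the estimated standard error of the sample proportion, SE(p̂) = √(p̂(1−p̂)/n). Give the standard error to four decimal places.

p̂ = 146/556 = 0.26259.
p̂(1−p̂) = 0.26259·0.73741 = 0.193636.
SE = √(0.193636/556) = 0.0187.

SE = 0.0187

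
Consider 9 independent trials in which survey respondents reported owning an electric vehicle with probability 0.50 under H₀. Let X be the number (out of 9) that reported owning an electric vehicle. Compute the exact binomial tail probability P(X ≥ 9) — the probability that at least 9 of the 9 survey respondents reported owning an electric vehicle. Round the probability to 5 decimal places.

X is binomial with n = 9 and p = 0.50.
P(X ≥ 9) = C(9,9)·0.50^9·0.50^0.
= 0.001953 = 0.00195.

P = 0.00195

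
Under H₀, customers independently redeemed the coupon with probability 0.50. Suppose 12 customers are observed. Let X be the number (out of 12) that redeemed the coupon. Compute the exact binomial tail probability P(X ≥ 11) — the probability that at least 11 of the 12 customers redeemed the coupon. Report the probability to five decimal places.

X ~ Binomial(n=12, p=0.50).
P(X ≥ 11) = C(12,11)·0.50^11·0.50^1 + C(12,12)·0.50^12·0.50^0.
= 0.002930 + 0.000244 = 0.00317.

P = 0.00317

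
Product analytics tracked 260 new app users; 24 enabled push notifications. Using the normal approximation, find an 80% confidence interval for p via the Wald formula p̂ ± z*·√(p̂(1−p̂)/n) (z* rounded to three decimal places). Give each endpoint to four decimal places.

With x = 24 successes in n = 260, p̂ = 0.09231.
SE(p̂) = √(0.09231·0.90769/260) = 0.017952.
The 80% critical value is z* = 1.282.
Margin = 1.282·0.017952 = 0.02301.
CI: 0.09231 ± 0.02301 = (0.0693, 0.1153).

(0.0693, 0.1153)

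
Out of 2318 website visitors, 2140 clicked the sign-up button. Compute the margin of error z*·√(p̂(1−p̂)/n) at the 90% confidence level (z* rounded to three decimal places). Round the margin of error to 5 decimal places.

ME = 0.00910

The sample proportion is 2140/2318 = 0.92321.
Standard error of p̂: √(0.070894/2318) = √0.000030584 = 0.005530.
For 90% confidence, z* = 1.645.
So ME = 0.00910.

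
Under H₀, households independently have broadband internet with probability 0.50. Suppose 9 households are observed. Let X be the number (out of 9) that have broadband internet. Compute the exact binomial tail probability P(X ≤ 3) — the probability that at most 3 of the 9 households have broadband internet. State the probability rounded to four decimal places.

P = 0.2539

X ~ Binomial(n=9, p=0.50).
P(X ≤ 3) = C(9,0)·0.50^0·0.50^9 + C(9,1)·0.50^1·0.50^8 + C(9,2)·0.50^2·0.50^7 + C(9,3)·0.50^3·0.50^6.
= 0.001953 + 0.017578 + 0.070312 + 0.164062 = 0.2539.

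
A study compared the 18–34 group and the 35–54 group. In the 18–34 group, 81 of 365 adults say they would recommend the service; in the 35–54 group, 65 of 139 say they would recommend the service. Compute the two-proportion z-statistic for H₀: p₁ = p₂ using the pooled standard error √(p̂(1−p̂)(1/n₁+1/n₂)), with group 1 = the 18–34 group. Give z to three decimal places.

z = -5.435

Sample proportions: p̂₁ = 81/365 = 0.22192 and p̂₂ = 65/139 = 0.46763.
Pooled p̂ = (81+65)/(365+139) = 146/504 = 0.28968.
SE = √[p̂(1−p̂)(1/n₁+1/n₂)] = √[0.28968·0.71032·(1/365+1/139)] ≈ 0.045211.
z = -0.24571/0.045211 = -5.435.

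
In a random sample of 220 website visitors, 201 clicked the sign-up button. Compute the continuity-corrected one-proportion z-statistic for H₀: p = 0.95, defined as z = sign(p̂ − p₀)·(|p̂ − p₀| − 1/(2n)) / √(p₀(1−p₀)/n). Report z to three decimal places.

Sample proportion p̂ = 201/220 = 0.91364. p̂ − p₀ = -0.036364.
Continuity correction 1/(2n) = 1/440 = 0.002273.
Corrected numerator: |-0.036364| − 0.002273 = 0.034091.
Null standard error: √(0.95·0.05/220) = √0.000215909 = 0.014694.
z = −0.034091/0.014694 = -2.320.

z = -2.320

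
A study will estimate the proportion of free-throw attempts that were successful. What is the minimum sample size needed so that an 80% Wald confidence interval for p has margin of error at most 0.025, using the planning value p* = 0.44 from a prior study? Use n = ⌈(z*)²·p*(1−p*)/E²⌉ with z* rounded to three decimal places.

For 80% confidence, z* = 1.282.
p*(1−p*) = 0.2464.
(z*)²·p*(1−p*)/E² = 1.643524·0.2464/0.000625 = 647.943.
Rounding up, n = 648.

n = 648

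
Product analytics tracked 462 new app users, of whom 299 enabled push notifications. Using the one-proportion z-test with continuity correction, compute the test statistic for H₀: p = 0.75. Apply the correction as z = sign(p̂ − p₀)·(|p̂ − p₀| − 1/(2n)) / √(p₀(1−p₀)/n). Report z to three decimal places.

Sample proportion p̂ = 299/462 = 0.64719. p̂ − p₀ = -0.102814.
Continuity correction 1/(2n) = 1/924 = 0.001082.
Corrected numerator: |-0.102814| − 0.001082 = 0.101732.
SE₀ = √(0.75·0.25/462) = 0.020146.
z = −0.101732/0.020146 = -5.050.

z = -5.050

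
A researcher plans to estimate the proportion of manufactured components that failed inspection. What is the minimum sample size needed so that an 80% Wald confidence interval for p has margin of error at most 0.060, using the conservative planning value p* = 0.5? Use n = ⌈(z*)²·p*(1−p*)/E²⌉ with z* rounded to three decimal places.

n = 115

The 80% critical value is z* = 1.282.
p*(1−p*) = 0.50·0.50 = 0.2500.
(z*)²·p*(1−p*)/E² = 1.643524·0.2500/0.003600 = 114.134.
⌈114.134⌉ = 115.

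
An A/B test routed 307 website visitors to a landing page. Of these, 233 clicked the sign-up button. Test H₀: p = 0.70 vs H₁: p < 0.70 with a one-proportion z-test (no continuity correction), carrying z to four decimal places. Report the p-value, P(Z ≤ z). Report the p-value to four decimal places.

Sample proportion p̂ = 233/307 = 0.75896.
Under H₀, SE = √(p₀(1−p₀)/n) = √(0.70·0.30/307) = √0.000684039 = 0.026154.
z = (p̂ − p₀)/SE = (233/307 − 0.70)/0.026154 ≈ 2.2542.
p-value = P(Z ≤ z) with z = 2.2542 → 0.9879.

p-value = 0.9879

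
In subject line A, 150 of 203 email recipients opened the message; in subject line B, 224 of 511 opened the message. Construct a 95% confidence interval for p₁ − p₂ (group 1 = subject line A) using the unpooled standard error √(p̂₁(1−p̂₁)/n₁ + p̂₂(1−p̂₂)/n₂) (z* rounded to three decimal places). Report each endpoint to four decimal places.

(0.2264, 0.3747)

p̂₁ = 0.73892, p̂₂ = 0.43836, so the observed difference is 0.30056.
Unpooled SE = √(p̂₁(1−p̂₁)/n₁ + p̂₂(1−p̂₂)/n₂) = √(0.000950340 + 0.000481800) = 0.037844.
For 95% confidence, z* = 1.960. Margin of error = 0.07417.
So the interval runs from 0.2264 to 0.3747.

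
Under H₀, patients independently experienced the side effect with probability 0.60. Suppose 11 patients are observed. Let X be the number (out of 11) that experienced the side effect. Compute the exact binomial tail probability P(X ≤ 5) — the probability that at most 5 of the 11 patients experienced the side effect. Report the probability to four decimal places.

P = 0.2465

X is binomial with n = 11 and p = 0.60.
P(X ≤ 5) = Σ_{j=0}^{5} C(11,j)·0.60^j·0.40^{11−j}.
= 0.000042 + 0.000692 + 0.005190 + 0.023357 + 0.070071 + 0.147149 = 0.2465.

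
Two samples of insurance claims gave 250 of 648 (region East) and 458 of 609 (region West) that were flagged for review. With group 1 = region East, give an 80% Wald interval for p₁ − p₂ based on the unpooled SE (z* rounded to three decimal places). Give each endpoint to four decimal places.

p̂₁ = 0.38580, p̂₂ = 0.75205, so the observed difference is -0.36625.
Unpooled SE = √(p̂₁(1−p̂₁)/n₁ + p̂₂(1−p̂₂)/n₂) = √(0.000365677 + 0.000306190) = 0.025920.
For 80% confidence, z* = 1.282. Margin = 1.282·0.025920 = 0.03323.
CI: -0.36625 ± 0.03323 = (-0.3995, -0.3330).

(-0.3995, -0.3330)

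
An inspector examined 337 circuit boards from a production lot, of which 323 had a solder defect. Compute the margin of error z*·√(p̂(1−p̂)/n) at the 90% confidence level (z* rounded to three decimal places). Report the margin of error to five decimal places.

ME = 0.01788

With x = 323 successes in n = 337, p̂ = 0.95846.
SE(p̂) = √(0.95846·0.04154/337) = 0.010870.
The 90% critical value is z* = 1.645.
ME = 1.645·0.010870 = 0.01788.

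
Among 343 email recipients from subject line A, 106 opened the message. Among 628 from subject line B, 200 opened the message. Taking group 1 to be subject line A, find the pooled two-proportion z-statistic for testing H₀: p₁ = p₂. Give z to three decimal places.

p̂₁ = 106/343 = 0.30904, p̂₂ = 200/628 = 0.31847.
Pooling: p̂ = 306/971 = 0.31514.
SE = √[p̂(1−p̂)(1/n₁+1/n₂)] = √[0.31514·0.68486·(1/343+1/628)] ≈ 0.031191.
z = (p̂₁ − p̂₂)/SE = (0.30904 − 0.31847)/0.031191 = -0.00943/0.031191 = -0.302.

z = -0.302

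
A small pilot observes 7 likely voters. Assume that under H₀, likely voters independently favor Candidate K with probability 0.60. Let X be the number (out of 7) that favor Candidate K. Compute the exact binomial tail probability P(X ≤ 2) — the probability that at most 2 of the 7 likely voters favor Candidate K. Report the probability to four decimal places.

P = 0.0963

X is binomial with n = 7 and p = 0.60.
P(X ≤ 2) = C(7,0)·0.60^0·0.40^7 + C(7,1)·0.60^1·0.40^6 + C(7,2)·0.60^2·0.40^5.
= 0.001638 + 0.017203 + 0.077414 = 0.0963.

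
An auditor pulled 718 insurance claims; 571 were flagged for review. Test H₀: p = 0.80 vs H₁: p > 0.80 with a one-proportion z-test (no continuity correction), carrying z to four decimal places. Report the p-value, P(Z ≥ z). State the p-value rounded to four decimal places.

With x = 571 successes in n = 718, p̂ = 0.79526.
SE₀ = √(0.80·0.20/718) = 0.014928.
Test statistic (full precision, shown to 4 dp): z = (571/718 − 0.80)/SE₀ ≈ -0.3172.
p-value = P(Z ≥ z) with z = -0.3172 → 0.6245.

p-value = 0.6245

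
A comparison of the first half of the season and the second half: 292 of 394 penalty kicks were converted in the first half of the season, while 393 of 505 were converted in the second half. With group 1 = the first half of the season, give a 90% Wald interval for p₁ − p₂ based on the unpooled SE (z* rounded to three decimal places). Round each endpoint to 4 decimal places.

p̂₁ = 0.74112, p̂₂ = 0.77822, so the observed difference is -0.03710.
SE = √(0.000486961 + 0.000341772) = √0.000828733 = 0.028788.
z* = 1.645 at the 90% level. Margin = 1.645·0.028788 = 0.04736.
Interval: -0.03710 ± 0.04736 → (-0.0845, 0.0103).

(-0.0845, 0.0103)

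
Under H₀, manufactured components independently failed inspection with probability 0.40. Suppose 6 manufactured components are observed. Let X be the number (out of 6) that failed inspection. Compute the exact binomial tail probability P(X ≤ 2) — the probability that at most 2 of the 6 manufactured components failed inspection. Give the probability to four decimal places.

X ~ Binomial(n=6, p=0.40).
P(X ≤ 2) = C(6,0)·0.40^0·0.60^6 + C(6,1)·0.40^1·0.60^5 + C(6,2)·0.40^2·0.60^4.
= 0.046656 + 0.186624 + 0.311040 = 0.5443.

P = 0.5443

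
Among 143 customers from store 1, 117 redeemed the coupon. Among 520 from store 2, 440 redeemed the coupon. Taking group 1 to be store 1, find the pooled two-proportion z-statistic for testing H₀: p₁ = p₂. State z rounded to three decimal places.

Sample proportions: p̂₁ = 117/143 = 0.81818 and p̂₂ = 440/520 = 0.84615.
Pooling: p̂ = 557/663 = 0.84012.
Pooled SE = √[0.1343179·0.00891608] ≈ 0.034606.
z = (p̂₁ − p̂₂)/SE = (0.81818 − 0.84615)/0.034606 = -0.02797/0.034606 = -0.808.

z = -0.808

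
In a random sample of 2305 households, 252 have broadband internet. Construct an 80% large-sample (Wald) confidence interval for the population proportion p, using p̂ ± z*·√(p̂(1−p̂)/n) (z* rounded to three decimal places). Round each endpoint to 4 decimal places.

(0.1010, 0.1177)

p̂ = 252/2305 = 0.10933.
Standard error of p̂: √(0.097375/2305) = √0.000042245 = 0.006500.
z* = 1.282 at the 80% level.
Margin of error: 1.282 × 0.006500 = 0.00833.
CI: 0.10933 ± 0.00833 = (0.1010, 0.1177).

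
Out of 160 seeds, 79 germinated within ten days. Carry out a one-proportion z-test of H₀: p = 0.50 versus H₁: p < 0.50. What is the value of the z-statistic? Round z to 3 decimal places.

The sample proportion is 79/160 = 0.49375.
Under H₀, SE = √(p₀(1−p₀)/n) = √(0.50·0.50/160) = √0.001562500 = 0.039528.
z = (p̂ − p₀)/SE = (0.49375 − 0.50)/0.039528 = -0.158.

z = -0.158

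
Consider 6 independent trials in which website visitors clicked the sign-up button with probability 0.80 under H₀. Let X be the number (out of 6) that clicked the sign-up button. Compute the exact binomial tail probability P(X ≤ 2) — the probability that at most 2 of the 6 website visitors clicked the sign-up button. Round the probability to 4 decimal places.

P = 0.0170

X ~ Binomial(n=6, p=0.80).
P(X ≤ 2) = C(6,0)·0.80^0·0.20^6 + C(6,1)·0.80^1·0.20^5 + C(6,2)·0.80^2·0.20^4.
= 0.000064 + 0.001536 + 0.015360 = 0.0170.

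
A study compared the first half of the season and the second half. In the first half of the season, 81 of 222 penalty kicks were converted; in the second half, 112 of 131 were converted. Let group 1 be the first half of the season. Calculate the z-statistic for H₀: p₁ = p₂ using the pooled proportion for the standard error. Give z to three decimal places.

p̂₁ = 81/222 = 0.36486, p̂₂ = 112/131 = 0.85496.
Pooled p̂ = (81+112)/(222+131) = 193/353 = 0.54674.
SE = √[p̂(1−p̂)(1/n₁+1/n₂)] = √[0.54674·0.45326·(1/222+1/131)] ≈ 0.054845.
z = -0.49010/0.054845 = -8.936.

z = -8.936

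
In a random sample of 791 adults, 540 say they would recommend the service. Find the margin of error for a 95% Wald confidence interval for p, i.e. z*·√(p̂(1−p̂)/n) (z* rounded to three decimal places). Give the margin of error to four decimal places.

ME = 0.0324

The sample proportion is 540/791 = 0.68268.
SE(p̂) = √(0.68268·0.31732/791) = 0.016549.
For 95% confidence, z* = 1.960.
ME = 1.960·0.016549 = 0.0324.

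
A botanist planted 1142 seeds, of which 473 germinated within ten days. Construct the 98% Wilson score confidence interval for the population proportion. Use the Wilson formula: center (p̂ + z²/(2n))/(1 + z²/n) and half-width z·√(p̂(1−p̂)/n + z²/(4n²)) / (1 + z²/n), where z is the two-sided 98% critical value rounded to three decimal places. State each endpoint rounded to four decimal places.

(0.3808, 0.4484)

p̂ = 473/1142 = 0.41419; z = 2.326, so z² = 5.410276.
Denominator 1 + z²/n = 1 + 5.410276/1142 = 1.004738.
Center = (0.41419 + 0.002369)/1.004738 = 0.41459.
Radicand: p̂(1−p̂)/n + z²/(4n²) = 0.000212466 + 0.000001037 = 0.000213503.
Half-width = 2.326·√0.000213503/1.004738 = 0.03383.
CI: 0.41459 ± 0.03383 = (0.3808, 0.4484).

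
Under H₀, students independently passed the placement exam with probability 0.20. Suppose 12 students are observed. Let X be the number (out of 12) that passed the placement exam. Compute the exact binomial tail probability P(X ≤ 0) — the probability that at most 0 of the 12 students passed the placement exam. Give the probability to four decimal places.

P = 0.0687

X is binomial with n = 12 and p = 0.20.
P(X ≤ 0) = C(12,0)·0.20^0·0.80^12.
= 0.068719 = 0.0687.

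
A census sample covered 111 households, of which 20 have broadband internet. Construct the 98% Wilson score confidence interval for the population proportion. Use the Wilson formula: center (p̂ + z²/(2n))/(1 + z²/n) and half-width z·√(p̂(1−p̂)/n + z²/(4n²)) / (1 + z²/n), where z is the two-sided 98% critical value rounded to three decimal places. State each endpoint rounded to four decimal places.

Here p̂ = 20/111 = 0.18018 and z = 2.326 (z² = 5.410276).
Denominator 1 + z²/n = 1 + 5.410276/111 = 1.048741.
Center = (0.18018 + 0.024371)/1.048741 = 0.19504.
Radicand: p̂(1−p̂)/n + z²/(4n²) = 0.001330768 + 0.000109778 = 0.001440546.
Half-width = 2.326·√0.001440546/1.048741 = 0.08418.
CI: 0.19504 ± 0.08418 = (0.1109, 0.2792).

(0.1109, 0.2792)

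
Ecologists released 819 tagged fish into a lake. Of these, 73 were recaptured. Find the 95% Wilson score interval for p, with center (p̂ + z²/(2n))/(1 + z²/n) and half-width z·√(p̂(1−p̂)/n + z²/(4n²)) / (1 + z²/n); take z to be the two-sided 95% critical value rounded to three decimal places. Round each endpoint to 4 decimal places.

Here p̂ = 73/819 = 0.08913 and z = 1.960 (z² = 3.841600).
Denominator 1 + z²/n = 1 + 3.841600/819 = 1.004691.
Adjusted center: (0.08913 + z²/(2n))/1.004691 = 0.09105.
Radicand: p̂(1−p̂)/n + z²/(4n²) = 0.000099131 + 0.000001432 = 0.000100563.
Half-width = z·√(radicand)/denom = 1.960·0.010028/1.004691 = 0.01956.
So the interval runs from 0.0715 to 0.1106.

(0.0715, 0.1106)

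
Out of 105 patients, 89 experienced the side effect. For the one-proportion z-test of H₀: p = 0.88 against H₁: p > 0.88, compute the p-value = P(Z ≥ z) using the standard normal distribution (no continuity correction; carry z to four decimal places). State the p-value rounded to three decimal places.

p-value = 0.846

With x = 89 successes in n = 105, p̂ = 0.84762.
SE₀ = √(0.88·0.12/105) = 0.031713.
z = (p̂ − p₀)/SE = (89/105 − 0.88)/0.031713 ≈ -1.0211.
From the standard normal, P(Z ≥ z) = 0.846.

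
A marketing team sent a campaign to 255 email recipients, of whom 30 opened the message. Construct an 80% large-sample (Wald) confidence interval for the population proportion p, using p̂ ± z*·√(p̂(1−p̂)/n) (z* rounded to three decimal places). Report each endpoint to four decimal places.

The sample proportion is 30/255 = 0.11765.
Standard error of p̂: √(0.103806/255) = √0.000407083 = 0.020176.
For 80% confidence, z* = 1.282.
Margin of error: 1.282 × 0.020176 = 0.02587.
So the interval runs from 0.0918 to 0.1435.

(0.0918, 0.1435)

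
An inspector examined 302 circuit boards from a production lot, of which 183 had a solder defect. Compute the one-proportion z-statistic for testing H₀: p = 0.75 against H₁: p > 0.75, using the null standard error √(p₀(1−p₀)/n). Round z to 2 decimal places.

The sample proportion is 183/302 = 0.60596.
SE₀ = √(0.75·0.25/302) = 0.024917.
z = (p̂ − p₀)/SE = (0.60596 − 0.75)/0.024917 = -5.78.

z = -5.78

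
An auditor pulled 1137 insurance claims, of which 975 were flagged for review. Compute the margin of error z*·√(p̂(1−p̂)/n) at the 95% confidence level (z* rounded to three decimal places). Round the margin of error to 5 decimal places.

Sample proportion p̂ = 975/1137 = 0.85752.
SE = √(p̂(1−p̂)/n) = √(0.122180/1137) = 0.010366.
z* = 1.960 at the 95% level.
Margin of error = z*·SE = 1.960 × 0.010366 = 0.02032.

ME = 0.02032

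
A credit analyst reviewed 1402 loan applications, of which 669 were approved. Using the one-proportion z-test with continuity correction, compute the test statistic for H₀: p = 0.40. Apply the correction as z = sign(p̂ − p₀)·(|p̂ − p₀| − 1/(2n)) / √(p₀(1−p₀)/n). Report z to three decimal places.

p̂ = 669/1402 = 0.47718. p̂ − p₀ = 0.077175.
1/(2n) = 0.000357.
Corrected numerator: |0.077175| − 0.000357 = 0.076818.
SE₀ = √(0.40·0.60/1402) = 0.013084.
z = +0.076818/0.013084 = 5.871.

z = 5.871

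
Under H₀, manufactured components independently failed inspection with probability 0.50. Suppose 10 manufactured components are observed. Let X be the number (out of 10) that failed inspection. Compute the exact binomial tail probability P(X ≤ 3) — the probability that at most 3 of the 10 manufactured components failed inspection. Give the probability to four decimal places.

X ~ Binomial(n=10, p=0.50).
P(X ≤ 3) = C(10,0)·0.50^0·0.50^10 + C(10,1)·0.50^1·0.50^9 + C(10,2)·0.50^2·0.50^8 + C(10,3)·0.50^3·0.50^7.
= 0.000977 + 0.009766 + 0.043945 + 0.117188 = 0.1719.

P = 0.1719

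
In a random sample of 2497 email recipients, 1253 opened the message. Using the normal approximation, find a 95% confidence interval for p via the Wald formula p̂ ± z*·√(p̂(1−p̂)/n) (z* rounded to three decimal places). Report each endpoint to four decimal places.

(0.4822, 0.5214)

Sample proportion p̂ = 1253/2497 = 0.50180.
SE = √(p̂(1−p̂)/n) = √(0.249997/2497) = 0.010006.
z* = 1.960 at the 95% level.
Margin = 1.960·0.010006 = 0.01961.
So the interval runs from 0.4822 to 0.5214.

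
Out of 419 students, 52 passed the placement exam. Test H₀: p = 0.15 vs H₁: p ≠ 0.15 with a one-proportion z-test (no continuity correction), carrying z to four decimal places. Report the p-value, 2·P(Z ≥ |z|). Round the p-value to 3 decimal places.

Sample proportion p̂ = 52/419 = 0.12411.
Under H₀, SE = √(p₀(1−p₀)/n) = √(0.15·0.85/419) = √0.000304296 = 0.017444.
Test statistic (full precision, shown to 4 dp): z = (52/419 − 0.15)/SE₀ ≈ -1.4845.
p-value = 2·P(Z ≥ |z|) with z = -1.4845 → 0.138.

p-value = 0.138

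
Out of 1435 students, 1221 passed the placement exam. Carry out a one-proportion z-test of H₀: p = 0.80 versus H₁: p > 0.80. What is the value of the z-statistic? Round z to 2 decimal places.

p̂ = 1221/1435 = 0.85087.
Null standard error: √(0.80·0.20/1435) = √0.000111498 = 0.010559.
z = (0.85087 − 0.80)/0.010559 = 0.05087/0.010559 = 4.82.

z = 4.82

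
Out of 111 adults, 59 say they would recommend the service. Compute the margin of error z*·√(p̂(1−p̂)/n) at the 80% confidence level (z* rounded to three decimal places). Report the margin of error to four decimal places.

With x = 59 successes in n = 111, p̂ = 0.53153.
SE = √(p̂(1−p̂)/n) = √(0.249006/111) = 0.047363.
For 80% confidence, z* = 1.282.
So ME = 0.0607.

ME = 0.0607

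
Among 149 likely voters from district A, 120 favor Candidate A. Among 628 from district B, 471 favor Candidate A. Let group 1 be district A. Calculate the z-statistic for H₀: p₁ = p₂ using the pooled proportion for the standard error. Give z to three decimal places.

Sample proportions: p̂₁ = 120/149 = 0.80537 and p̂₂ = 471/628 = 0.75000.
Pooling: p̂ = 591/777 = 0.76062.
SE = √[p̂(1−p̂)(1/n₁+1/n₂)] = √[0.76062·0.23938·(1/149+1/628)] ≈ 0.038884.
z = (p̂₁ − p̂₂)/SE = (0.80537 − 0.75000)/0.038884 = 0.05537/0.038884 = 1.424.

z = 1.424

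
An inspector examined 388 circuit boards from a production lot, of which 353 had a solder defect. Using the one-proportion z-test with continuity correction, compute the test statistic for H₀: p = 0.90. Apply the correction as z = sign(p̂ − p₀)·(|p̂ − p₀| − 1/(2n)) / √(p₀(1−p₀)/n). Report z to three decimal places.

z = 0.558

With x = 353 successes in n = 388, p̂ = 0.90979. p̂ − p₀ = 0.009794.
1/(2n) = 0.001289.
Corrected numerator: |0.009794| − 0.001289 = 0.008505.
SE₀ = √(0.90·0.10/388) = 0.015230.
z = +0.008505/0.015230 = 0.558.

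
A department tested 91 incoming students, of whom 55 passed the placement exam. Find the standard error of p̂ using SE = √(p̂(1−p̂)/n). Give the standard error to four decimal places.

SE = 0.0513

With x = 55 successes in n = 91, p̂ = 0.60440.
p̂(1−p̂) = 0.239101.
SE = √(0.239101/91) = √0.002627484 = 0.0513.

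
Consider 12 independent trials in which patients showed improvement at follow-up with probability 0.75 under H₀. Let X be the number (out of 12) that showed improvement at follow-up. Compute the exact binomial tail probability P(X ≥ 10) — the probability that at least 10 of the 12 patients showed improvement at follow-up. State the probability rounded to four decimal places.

P = 0.3907

X is binomial with n = 12 and p = 0.75.
P(X ≥ 10) = C(12,10)·0.75^10·0.25^2 + C(12,11)·0.75^11·0.25^1 + C(12,12)·0.75^12·0.25^0.
= 0.232293 + 0.126705 + 0.031676 = 0.3907.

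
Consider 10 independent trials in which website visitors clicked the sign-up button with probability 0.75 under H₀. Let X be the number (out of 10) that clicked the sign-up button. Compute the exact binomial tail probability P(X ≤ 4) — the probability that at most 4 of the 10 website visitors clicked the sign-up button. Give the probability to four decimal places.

P = 0.0197

X is binomial with n = 10 and p = 0.75.
P(X ≤ 4) = Σ_{j=0}^{4} C(10,j)·0.75^j·0.25^{10−j}.
= 0.000001 + 0.000029 + 0.000386 + 0.003090 + 0.016222 = 0.0197.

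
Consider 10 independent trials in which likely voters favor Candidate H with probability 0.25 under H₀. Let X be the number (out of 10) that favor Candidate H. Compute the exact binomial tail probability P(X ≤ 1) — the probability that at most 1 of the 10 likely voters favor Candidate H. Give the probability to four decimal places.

X is binomial with n = 10 and p = 0.25.
P(X ≤ 1) = C(10,0)·0.25^0·0.75^10 + C(10,1)·0.25^1·0.75^9.
= 0.056314 + 0.187712 = 0.2440.

P = 0.2440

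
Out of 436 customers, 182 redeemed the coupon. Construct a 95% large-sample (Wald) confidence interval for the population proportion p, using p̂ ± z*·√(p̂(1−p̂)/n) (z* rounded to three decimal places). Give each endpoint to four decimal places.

p̂ = 182/436 = 0.41743.
SE(p̂) = √(0.41743·0.58257/436) = 0.023617.
For 95% confidence, z* = 1.960.
Margin of error: 1.960 × 0.023617 = 0.04629.
CI: 0.41743 ± 0.04629 = (0.3711, 0.4637).

(0.3711, 0.4637)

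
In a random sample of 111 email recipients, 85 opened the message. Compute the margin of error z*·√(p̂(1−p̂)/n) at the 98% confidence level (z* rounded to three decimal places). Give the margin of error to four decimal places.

ME = 0.0935

p̂ = 85/111 = 0.76577.
SE = √(p̂(1−p̂)/n) = √(0.179369/111) = 0.040199.
The 98% critical value is z* = 2.326.
So ME = 0.0935.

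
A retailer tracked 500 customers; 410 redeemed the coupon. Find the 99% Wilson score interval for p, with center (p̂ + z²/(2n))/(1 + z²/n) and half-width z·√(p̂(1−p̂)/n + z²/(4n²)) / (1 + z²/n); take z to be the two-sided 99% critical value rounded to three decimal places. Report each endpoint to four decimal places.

Here p̂ = 410/500 = 0.82000 and z = 2.576 (z² = 6.635776).
1 + z²/n = 1.013272.
Center = (0.82000 + 0.006636)/1.013272 = 0.81581.
Radicand: p̂(1−p̂)/n + z²/(4n²) = 0.000295200 + 0.000006636 = 0.000301836.
Half-width = 2.576·√0.000301836/1.013272 = 0.04417.
So the interval runs from 0.7716 to 0.8600.

(0.7716, 0.8600)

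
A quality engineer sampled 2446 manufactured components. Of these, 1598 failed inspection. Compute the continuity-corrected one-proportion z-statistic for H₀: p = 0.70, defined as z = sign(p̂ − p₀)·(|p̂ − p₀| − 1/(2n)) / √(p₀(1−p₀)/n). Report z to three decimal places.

p̂ = 1598/2446 = 0.65331. p̂ − p₀ = -0.046688.
Continuity correction 1/(2n) = 1/4892 = 0.000204.
Corrected numerator: |-0.046688| − 0.000204 = 0.046484.
Under H₀, SE = √(p₀(1−p₀)/n) = √(0.70·0.30/2446) = √0.000085854 = 0.009266.
z = −0.046484/0.009266 = -5.017.

z = -5.017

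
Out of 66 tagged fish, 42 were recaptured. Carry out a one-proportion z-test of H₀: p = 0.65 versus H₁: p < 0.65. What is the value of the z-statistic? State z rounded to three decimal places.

z = -0.232

Sample proportion p̂ = 42/66 = 0.63636.
Null standard error: √(0.65·0.35/66) = √0.003446970 = 0.058711.
z = (p̂ − p₀)/SE = (0.63636 − 0.65)/0.058711 = -0.232.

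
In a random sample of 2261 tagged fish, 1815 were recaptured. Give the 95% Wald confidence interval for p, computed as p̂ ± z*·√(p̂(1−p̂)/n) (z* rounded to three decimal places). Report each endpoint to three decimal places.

(0.786, 0.819)

p̂ = 1815/2261 = 0.80274.
SE(p̂) = √(0.80274·0.19726/2261) = 0.008369.
For 95% confidence, z* = 1.960.
Margin of error: 1.960 × 0.008369 = 0.01640.
So the interval runs from 0.786 to 0.819.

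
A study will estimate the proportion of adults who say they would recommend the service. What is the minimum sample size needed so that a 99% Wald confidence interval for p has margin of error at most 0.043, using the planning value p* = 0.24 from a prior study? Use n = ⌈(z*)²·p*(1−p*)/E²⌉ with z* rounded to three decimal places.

The 99% critical value is z* = 2.576.
p*(1−p*) = 0.24·0.76 = 0.1824.
Required n before rounding: 6.635776 × 0.1824 / 0.043² = 654.605.
⌈654.605⌉ = 655.

n = 655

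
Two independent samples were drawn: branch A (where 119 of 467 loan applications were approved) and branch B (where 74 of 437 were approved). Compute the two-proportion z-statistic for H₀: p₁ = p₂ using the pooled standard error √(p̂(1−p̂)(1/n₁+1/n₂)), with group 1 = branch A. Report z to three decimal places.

p̂₁ = 119/467 = 0.25482, p̂₂ = 74/437 = 0.16934.
Pooled p̂ = (119+74)/(467+437) = 193/904 = 0.21350.
SE = √[p̂(1−p̂)(1/n₁+1/n₂)] = √[0.21350·0.78650·(1/467+1/437)] ≈ 0.027273.
z = 0.08548/0.027273 = 3.134.

z = 3.134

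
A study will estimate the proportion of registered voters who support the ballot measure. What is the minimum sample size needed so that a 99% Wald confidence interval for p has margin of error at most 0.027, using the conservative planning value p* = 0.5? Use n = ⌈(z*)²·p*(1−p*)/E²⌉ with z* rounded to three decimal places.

n = 2276

The 99% critical value is z* = 2.576.
p*(1−p*) = 0.2500.
Required n before rounding: 6.635776 × 0.2500 / 0.027² = 2275.643.
Rounding up, n = 2276.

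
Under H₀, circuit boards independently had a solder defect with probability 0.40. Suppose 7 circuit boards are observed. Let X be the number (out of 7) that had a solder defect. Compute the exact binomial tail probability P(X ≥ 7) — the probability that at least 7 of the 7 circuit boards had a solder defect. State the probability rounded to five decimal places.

P = 0.00164

X is binomial with n = 7 and p = 0.40.
P(X ≥ 7) = C(7,7)·0.40^7·0.60^0.
= 0.001638 = 0.00164.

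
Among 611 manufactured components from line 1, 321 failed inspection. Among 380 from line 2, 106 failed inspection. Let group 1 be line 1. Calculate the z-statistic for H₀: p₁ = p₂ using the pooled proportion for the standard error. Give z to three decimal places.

z = 7.617

p̂₁ = 321/611 = 0.52537, p̂₂ = 106/380 = 0.27895.
Pooled p̂ = (321+106)/(611+380) = 427/991 = 0.43088.
SE = √[p̂(1−p̂)(1/n₁+1/n₂)] = √[0.43088·0.56912·(1/611+1/380)] ≈ 0.032352.
z = (p̂₁ − p̂₂)/SE = (0.52537 − 0.27895)/0.032352 = 0.24642/0.032352 = 7.617.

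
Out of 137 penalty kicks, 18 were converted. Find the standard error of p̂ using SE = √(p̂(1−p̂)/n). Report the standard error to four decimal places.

SE = 0.0289

With x = 18 successes in n = 137, p̂ = 0.13139.
p̂(1−p̂) = 0.13139·0.86861 = 0.114127.
SE = √(0.114127/137) = 0.0289.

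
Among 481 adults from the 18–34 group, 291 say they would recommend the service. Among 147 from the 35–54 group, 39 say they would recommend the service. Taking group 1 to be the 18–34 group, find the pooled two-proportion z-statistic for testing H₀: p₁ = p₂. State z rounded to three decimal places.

p̂₁ = 291/481 = 0.60499, p̂₂ = 39/147 = 0.26531.
Pooling: p̂ = 330/628 = 0.52548.
SE = √[p̂(1−p̂)(1/n₁+1/n₂)] = √[0.52548·0.47452·(1/481+1/147)] ≈ 0.047060.
z = (p̂₁ − p̂₂)/SE = (0.60499 − 0.26531)/0.047060 = 0.33968/0.047060 = 7.218.

z = 7.218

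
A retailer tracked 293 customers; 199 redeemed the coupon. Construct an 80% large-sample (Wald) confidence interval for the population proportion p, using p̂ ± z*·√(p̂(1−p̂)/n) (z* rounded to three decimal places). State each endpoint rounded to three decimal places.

The sample proportion is 199/293 = 0.67918.
SE(p̂) = √(0.67918·0.32082/293) = 0.027270.
The 80% critical value is z* = 1.282.
Margin of error: 1.282 × 0.027270 = 0.03496.
CI: 0.67918 ± 0.03496 = (0.644, 0.714).

(0.644, 0.714)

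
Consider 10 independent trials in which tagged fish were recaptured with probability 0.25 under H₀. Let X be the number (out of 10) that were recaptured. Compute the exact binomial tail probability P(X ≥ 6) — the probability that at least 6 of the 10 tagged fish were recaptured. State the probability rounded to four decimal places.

P = 0.0197

X is binomial with n = 10 and p = 0.25.
P(X ≥ 6) = Σ_{j=6}^{10} C(10,j)·0.25^j·0.75^{10−j}.
= 0.016222 + 0.003090 + 0.000386 + 0.000029 + 0.000001 = 0.0197.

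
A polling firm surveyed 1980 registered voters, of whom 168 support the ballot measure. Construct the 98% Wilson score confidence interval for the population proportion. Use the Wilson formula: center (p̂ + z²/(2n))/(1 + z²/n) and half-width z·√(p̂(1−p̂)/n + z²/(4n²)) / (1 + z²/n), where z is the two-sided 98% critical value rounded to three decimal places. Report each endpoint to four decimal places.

Here p̂ = 168/1980 = 0.08485 and z = 2.326 (z² = 5.410276).
Denominator 1 + z²/n = 1 + 5.410276/1980 = 1.002732.
Adjusted center: (0.08485 + z²/(2n))/1.002732 = 0.08598.
Radicand: p̂(1−p̂)/n + z²/(4n²) = 0.000039217 + 0.000000345 = 0.000039562.
Half-width = z·√(radicand)/denom = 2.326·0.006290/1.002732 = 0.01459.
So the interval runs from 0.0714 to 0.1006.

(0.0714, 0.1006)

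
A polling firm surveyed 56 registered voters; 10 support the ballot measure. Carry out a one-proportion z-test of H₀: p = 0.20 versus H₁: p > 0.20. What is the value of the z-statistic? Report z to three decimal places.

z = -0.401

p̂ = 10/56 = 0.17857.
Null standard error: √(0.20·0.80/56) = √0.002857143 = 0.053452.
Test statistic: z = -0.02143/0.053452 = -0.401.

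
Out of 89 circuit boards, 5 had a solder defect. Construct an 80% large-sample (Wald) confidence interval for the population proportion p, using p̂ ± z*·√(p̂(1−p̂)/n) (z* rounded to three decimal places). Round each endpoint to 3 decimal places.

(0.025, 0.087)

The sample proportion is 5/89 = 0.05618.
SE(p̂) = √(0.05618·0.94382/89) = 0.024408.
For 80% confidence, z* = 1.282.
Margin = 1.282·0.024408 = 0.03129.
Interval: 0.05618 ± 0.03129 → (0.025, 0.087).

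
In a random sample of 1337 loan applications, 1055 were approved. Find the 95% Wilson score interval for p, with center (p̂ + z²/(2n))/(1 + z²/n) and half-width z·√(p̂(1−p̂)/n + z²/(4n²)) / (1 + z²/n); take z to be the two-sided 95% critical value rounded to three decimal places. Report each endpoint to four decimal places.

(0.7664, 0.8101)

Here p̂ = 1055/1337 = 0.78908 and z = 1.960 (z² = 3.841600).
1 + z²/n = 1.002873.
Center = (0.78908 + 0.001437)/1.002873 = 0.78825.
Radicand: p̂(1−p̂)/n + z²/(4n²) = 0.000124482 + 0.000000537 = 0.000125019.
Half-width = 1.960·√0.000125019/1.002873 = 0.02185.
Interval: 0.78825 ± 0.02185 → (0.7664, 0.8101).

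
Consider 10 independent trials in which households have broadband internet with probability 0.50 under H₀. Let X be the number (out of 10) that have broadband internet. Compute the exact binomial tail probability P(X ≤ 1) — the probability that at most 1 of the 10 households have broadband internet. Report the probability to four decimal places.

P = 0.0107

X is binomial with n = 10 and p = 0.50.
P(X ≤ 1) = C(10,0)·0.50^0·0.50^10 + C(10,1)·0.50^1·0.50^9.
= 0.000977 + 0.009766 = 0.0107.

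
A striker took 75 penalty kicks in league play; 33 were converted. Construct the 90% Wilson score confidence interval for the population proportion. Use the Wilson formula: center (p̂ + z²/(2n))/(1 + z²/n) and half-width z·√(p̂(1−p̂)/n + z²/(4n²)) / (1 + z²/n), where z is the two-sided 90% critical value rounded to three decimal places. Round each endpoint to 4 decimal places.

(0.3494, 0.5347)

Here p̂ = 33/75 = 0.44000 and z = 1.645 (z² = 2.706025).
Denominator 1 + z²/n = 1 + 2.706025/75 = 1.036080.
Adjusted center: (0.44000 + z²/(2n))/1.036080 = 0.44209.
Radicand: p̂(1−p̂)/n + z²/(4n²) = 0.003285333 + 0.000120268 = 0.003405601.
Half-width = 1.645·√0.003405601/1.036080 = 0.09266.
CI: 0.44209 ± 0.09266 = (0.3494, 0.5347).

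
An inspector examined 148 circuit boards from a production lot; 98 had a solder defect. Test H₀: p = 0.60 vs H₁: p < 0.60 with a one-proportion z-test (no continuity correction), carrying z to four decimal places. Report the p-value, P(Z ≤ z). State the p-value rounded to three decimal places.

Sample proportion p̂ = 98/148 = 0.66216.
Under H₀, SE = √(p₀(1−p₀)/n) = √(0.60·0.40/148) = √0.001621622 = 0.040269.
z = (p̂ − p₀)/SE = (98/148 − 0.60)/0.040269 ≈ 1.5437.
p-value = P(Z ≤ z) with z = 1.5437 → 0.939.

p-value = 0.939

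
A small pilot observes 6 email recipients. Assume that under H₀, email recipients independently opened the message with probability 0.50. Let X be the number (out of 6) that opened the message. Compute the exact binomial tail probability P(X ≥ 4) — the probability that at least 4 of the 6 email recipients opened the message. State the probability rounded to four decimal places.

P = 0.3438

X is binomial with n = 6 and p = 0.50.
P(X ≥ 4) = C(6,4)·0.50^4·0.50^2 + C(6,5)·0.50^5·0.50^1 + C(6,6)·0.50^6·0.50^0.
= 0.234375 + 0.093750 + 0.015625 = 0.3438.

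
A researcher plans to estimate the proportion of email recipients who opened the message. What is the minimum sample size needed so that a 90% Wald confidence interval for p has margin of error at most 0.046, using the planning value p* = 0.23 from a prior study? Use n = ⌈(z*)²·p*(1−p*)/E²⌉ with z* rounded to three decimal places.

n = 227

For 90% confidence, z* = 1.645.
p*(1−p*) = 0.1771.
(z*)²·p*(1−p*)/E² = 2.706025·0.1771/0.002116 = 226.483.
⌈226.483⌉ = 227.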